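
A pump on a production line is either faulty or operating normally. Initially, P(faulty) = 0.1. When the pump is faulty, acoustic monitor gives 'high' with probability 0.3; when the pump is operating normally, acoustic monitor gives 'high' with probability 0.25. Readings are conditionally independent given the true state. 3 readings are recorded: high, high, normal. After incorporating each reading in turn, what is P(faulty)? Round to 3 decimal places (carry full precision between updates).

Each posterior becomes the prior for the next update.
After 'high': P(faulty) = 0.3·0.1000 / (0.3·0.1000 + 0.25·0.9000) ≈ 0.1176
After 'high': P(faulty) = 0.3·0.1176 / (0.3·0.1176 + 0.25·0.8824) ≈ 0.1379
After 'normal': P(faulty) = 0.7·0.1379 / (0.7·0.1379 + 0.75·0.8621) ≈ 0.1299

0.130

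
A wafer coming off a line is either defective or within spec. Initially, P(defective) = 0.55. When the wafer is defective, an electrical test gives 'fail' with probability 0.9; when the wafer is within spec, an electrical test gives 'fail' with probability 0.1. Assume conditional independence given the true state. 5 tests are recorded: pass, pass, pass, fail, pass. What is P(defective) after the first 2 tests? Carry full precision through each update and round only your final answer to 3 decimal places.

After 'pass': P(defective) = 0.1·0.5500 / (0.1·0.5500 + 0.9·0.4500) ≈ 0.1196
After 'pass': P(defective) = 0.1·0.1196 / (0.1·0.1196 + 0.9·0.8804) ≈ 0.0149

0.015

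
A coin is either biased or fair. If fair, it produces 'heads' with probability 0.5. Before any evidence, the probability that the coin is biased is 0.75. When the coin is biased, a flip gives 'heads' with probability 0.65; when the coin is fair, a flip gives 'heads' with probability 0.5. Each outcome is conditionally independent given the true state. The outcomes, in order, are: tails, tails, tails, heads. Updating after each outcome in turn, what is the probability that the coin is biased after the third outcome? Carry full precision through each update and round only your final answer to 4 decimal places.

Each posterior becomes the prior for the next update.
After 'tails': P(biased) = 0.35·0.7500 / (0.35·0.7500 + 0.5·0.2500) ≈ 0.6774
After 'tails': P(biased) = 0.35·0.6774 / (0.35·0.6774 + 0.5·0.3226) ≈ 0.5951
After 'tails': P(biased) = 0.35·0.5951 / (0.35·0.5951 + 0.5·0.4049) ≈ 0.5071

0.5071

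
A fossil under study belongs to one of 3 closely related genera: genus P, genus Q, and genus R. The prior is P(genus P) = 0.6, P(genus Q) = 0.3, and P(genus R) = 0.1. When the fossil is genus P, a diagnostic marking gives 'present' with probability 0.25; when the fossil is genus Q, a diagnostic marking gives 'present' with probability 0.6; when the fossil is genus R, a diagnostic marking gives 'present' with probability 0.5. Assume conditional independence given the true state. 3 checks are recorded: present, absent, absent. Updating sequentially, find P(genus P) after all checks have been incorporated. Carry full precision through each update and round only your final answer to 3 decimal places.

Each posterior becomes the prior for the next update.
After 'present': normaliser = 0.25·0.6000 + 0.6·0.3000 + 0.5·0.1000; P(genus P) ≈ 0.3947, P(genus Q) ≈ 0.4737, P(genus R) ≈ 0.1316
After 'absent': normaliser = 0.75·0.3947 + 0.4·0.4737 + 0.5·0.1316; P(genus P) ≈ 0.5370, P(genus Q) ≈ 0.3437, P(genus R) ≈ 0.1193
After 'absent': normaliser = 0.75·0.5370 + 0.4·0.3437 + 0.5·0.1193; P(genus P) ≈ 0.6714, P(genus Q) ≈ 0.2292, P(genus R) ≈ 0.0995

0.671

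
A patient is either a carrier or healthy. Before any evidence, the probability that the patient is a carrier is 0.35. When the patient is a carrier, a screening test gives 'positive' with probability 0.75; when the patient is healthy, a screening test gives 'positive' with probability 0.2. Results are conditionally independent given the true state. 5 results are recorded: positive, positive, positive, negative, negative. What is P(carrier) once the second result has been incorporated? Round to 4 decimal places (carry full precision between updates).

0.8833

Apply Bayes' rule sequentially, carrying P(carrier) forward.
After 'positive': P(carrier) = 0.75·0.3500 / (0.75·0.3500 + 0.2·0.6500) ≈ 0.6688
After 'positive': P(carrier) = 0.75·0.6688 / (0.75·0.6688 + 0.2·0.3312) ≈ 0.8833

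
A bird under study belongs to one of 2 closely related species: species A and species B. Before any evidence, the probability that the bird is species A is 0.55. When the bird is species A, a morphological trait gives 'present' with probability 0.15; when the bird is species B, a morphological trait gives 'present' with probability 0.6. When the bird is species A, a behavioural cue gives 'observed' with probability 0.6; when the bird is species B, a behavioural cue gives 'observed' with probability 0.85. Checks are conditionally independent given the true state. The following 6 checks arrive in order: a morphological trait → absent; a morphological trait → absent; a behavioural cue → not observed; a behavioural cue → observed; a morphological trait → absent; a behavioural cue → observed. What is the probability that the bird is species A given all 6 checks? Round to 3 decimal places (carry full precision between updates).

0.940

After a morphological trait='absent': P(species A) = 0.85·0.5500 / (0.85·0.5500 + 0.4·0.4500) ≈ 0.7220
After a morphological trait='absent': P(species A) = 0.85·0.7220 / (0.85·0.7220 + 0.4·0.2780) ≈ 0.8466
After a behavioural cue='not observed': P(species A) = 0.4·0.8466 / (0.4·0.8466 + 0.15·0.1534) ≈ 0.9364
After a behavioural cue='observed': P(species A) = 0.6·0.9364 / (0.6·0.9364 + 0.85·0.0636) ≈ 0.9122
After a morphological trait='absent': P(species A) = 0.85·0.9122 / (0.85·0.9122 + 0.4·0.0878) ≈ 0.9567
After a behavioural cue='observed': P(species A) = 0.6·0.9567 / (0.6·0.9567 + 0.85·0.0433) ≈ 0.9397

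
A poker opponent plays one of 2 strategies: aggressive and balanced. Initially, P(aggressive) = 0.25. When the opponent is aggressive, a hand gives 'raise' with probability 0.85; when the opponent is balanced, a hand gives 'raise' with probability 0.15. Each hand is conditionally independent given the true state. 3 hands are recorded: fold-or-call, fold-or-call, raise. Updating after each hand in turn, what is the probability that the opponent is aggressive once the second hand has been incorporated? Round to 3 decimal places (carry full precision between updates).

0.010

After 'fold-or-call': P(aggressive) = 0.15·0.2500 / (0.15·0.2500 + 0.85·0.7500) ≈ 0.0556
After 'fold-or-call': P(aggressive) = 0.15·0.0556 / (0.15·0.0556 + 0.85·0.9444) ≈ 0.0103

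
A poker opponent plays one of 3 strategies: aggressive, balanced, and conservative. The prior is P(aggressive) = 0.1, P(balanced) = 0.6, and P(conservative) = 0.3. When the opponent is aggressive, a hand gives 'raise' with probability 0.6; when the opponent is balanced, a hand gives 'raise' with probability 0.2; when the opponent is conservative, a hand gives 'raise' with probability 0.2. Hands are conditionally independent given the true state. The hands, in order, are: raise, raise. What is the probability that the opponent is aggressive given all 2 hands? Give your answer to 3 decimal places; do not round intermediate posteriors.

0.500

After 'raise': normaliser = 0.6·0.1000 + 0.2·0.6000 + 0.2·0.3000; P(aggressive) ≈ 0.2500, P(balanced) ≈ 0.5000, P(conservative) ≈ 0.2500
After 'raise': normaliser = 0.6·0.2500 + 0.2·0.5000 + 0.2·0.2500; P(aggressive) ≈ 0.5000, P(balanced) ≈ 0.3333, P(conservative) ≈ 0.1667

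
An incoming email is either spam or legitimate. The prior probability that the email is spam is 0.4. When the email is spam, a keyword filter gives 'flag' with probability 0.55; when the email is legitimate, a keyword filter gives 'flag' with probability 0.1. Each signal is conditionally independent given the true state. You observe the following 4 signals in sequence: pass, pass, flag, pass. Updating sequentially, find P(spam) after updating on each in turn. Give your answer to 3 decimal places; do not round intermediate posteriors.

0.314

Apply Bayes' rule sequentially, carrying P(spam) forward.
After 'pass': P(spam) = 0.45·0.4000 / (0.45·0.4000 + 0.9·0.6000) ≈ 0.2500
After 'pass': P(spam) = 0.45·0.2500 / (0.45·0.2500 + 0.9·0.7500) ≈ 0.1429
After 'flag': P(spam) = 0.55·0.1429 / (0.55·0.1429 + 0.1·0.8571) ≈ 0.4783
After 'pass': P(spam) = 0.45·0.4783 / (0.45·0.4783 + 0.9·0.5217) ≈ 0.3143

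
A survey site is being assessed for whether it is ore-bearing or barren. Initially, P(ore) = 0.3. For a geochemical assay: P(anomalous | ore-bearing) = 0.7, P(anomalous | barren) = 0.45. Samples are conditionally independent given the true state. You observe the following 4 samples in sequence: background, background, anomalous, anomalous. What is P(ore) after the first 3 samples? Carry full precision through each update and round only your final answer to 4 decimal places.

0.1655

After 'background': P(ore) = 0.3·0.3000 / (0.3·0.3000 + 0.55·0.7000) ≈ 0.1895
After 'background': P(ore) = 0.3·0.1895 / (0.3·0.1895 + 0.55·0.8105) ≈ 0.1131
After 'anomalous': P(ore) = 0.7·0.1131 / (0.7·0.1131 + 0.45·0.8869) ≈ 0.1655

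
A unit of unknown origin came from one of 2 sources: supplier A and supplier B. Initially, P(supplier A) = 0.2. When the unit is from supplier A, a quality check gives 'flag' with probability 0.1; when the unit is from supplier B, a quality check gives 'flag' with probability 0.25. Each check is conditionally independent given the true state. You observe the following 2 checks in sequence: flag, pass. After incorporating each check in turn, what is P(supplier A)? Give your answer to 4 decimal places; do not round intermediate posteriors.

0.1071

After 'flag': P(supplier A) = 0.1·0.2000 / (0.1·0.2000 + 0.25·0.8000) ≈ 0.0909
After 'pass': P(supplier A) = 0.9·0.0909 / (0.9·0.0909 + 0.75·0.9091) ≈ 0.1071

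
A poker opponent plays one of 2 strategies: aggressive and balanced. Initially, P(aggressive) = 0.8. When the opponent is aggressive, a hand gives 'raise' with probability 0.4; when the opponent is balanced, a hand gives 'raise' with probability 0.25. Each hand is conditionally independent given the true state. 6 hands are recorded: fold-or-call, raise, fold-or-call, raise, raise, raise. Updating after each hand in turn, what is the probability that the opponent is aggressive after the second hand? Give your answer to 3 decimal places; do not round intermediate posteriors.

0.837

Each posterior becomes the prior for the next update.
After 'fold-or-call': P(aggressive) = 0.6·0.8000 / (0.6·0.8000 + 0.75·0.2000) ≈ 0.7619
After 'raise': P(aggressive) = 0.4·0.7619 / (0.4·0.7619 + 0.25·0.2381) ≈ 0.8366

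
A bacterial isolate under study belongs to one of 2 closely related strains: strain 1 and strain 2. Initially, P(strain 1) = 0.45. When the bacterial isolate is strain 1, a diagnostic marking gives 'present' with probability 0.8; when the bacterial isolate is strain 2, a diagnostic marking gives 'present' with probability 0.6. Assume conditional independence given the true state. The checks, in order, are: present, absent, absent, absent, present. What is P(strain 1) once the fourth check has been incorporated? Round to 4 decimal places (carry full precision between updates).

After 'present': P(strain 1) = 0.8·0.4500 / (0.8·0.4500 + 0.6·0.5500) ≈ 0.5217
After 'absent': P(strain 1) = 0.2·0.5217 / (0.2·0.5217 + 0.4·0.4783) ≈ 0.3529
After 'absent': P(strain 1) = 0.2·0.3529 / (0.2·0.3529 + 0.4·0.6471) ≈ 0.2143
After 'absent': P(strain 1) = 0.2·0.2143 / (0.2·0.2143 + 0.4·0.7857) ≈ 0.1200

0.1200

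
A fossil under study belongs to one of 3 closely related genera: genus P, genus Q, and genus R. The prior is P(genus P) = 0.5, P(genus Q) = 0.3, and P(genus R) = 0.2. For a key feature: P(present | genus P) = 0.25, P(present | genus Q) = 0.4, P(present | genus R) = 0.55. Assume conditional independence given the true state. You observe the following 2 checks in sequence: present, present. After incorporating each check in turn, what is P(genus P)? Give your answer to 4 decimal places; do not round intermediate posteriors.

0.2236

After 'present': normaliser = 0.25·0.5000 + 0.4·0.3000 + 0.55·0.2000; P(genus P) ≈ 0.3521, P(genus Q) ≈ 0.3380, P(genus R) ≈ 0.3099
After 'present': normaliser = 0.25·0.3521 + 0.4·0.3380 + 0.55·0.3099; P(genus P) ≈ 0.2236, P(genus Q) ≈ 0.3435, P(genus R) ≈ 0.4329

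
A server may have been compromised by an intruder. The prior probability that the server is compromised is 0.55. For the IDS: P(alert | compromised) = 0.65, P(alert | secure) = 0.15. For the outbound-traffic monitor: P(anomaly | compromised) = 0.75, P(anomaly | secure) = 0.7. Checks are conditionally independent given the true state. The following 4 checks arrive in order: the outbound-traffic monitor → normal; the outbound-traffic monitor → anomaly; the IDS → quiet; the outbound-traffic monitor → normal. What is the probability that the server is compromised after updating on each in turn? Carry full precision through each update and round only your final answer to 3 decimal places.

After the outbound-traffic monitor='normal': P(compromised) = 0.25·0.5500 / (0.25·0.5500 + 0.3·0.4500) ≈ 0.5046
After the outbound-traffic monitor='anomaly': P(compromised) = 0.75·0.5046 / (0.75·0.5046 + 0.7·0.4954) ≈ 0.5218
After the IDS='quiet': P(compromised) = 0.35·0.5218 / (0.35·0.5218 + 0.85·0.4782) ≈ 0.3100
After the outbound-traffic monitor='normal': P(compromised) = 0.25·0.3100 / (0.25·0.3100 + 0.3·0.6900) ≈ 0.2724

0.272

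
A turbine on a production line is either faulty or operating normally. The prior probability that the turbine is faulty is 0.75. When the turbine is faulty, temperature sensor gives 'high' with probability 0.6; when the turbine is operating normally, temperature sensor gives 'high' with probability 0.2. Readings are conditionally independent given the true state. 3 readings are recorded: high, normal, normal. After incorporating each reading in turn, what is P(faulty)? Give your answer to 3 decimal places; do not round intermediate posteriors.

After 'high': P(faulty) = 0.6·0.7500 / (0.6·0.7500 + 0.2·0.2500) ≈ 0.9000
After 'normal': P(faulty) = 0.4·0.9000 / (0.4·0.9000 + 0.8·0.1000) ≈ 0.8182
After 'normal': P(faulty) = 0.4·0.8182 / (0.4·0.8182 + 0.8·0.1818) ≈ 0.6923

0.692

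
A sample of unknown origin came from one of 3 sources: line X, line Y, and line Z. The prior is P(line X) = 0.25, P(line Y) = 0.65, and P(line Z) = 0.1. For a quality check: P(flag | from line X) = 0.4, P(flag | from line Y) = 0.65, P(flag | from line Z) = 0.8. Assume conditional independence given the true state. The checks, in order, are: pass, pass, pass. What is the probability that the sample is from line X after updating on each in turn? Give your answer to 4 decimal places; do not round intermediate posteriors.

0.6532

Apply Bayes' rule sequentially, carrying P(line X) forward.
After 'pass': normaliser = 0.6·0.2500 + 0.35·0.6500 + 0.2·0.1000; P(line X) ≈ 0.3774, P(line Y) ≈ 0.5723, P(line Z) ≈ 0.0503
After 'pass': normaliser = 0.6·0.3774 + 0.35·0.5723 + 0.2·0.0503; P(line X) ≈ 0.5184, P(line Y) ≈ 0.4586, P(line Z) ≈ 0.0230
After 'pass': normaliser = 0.6·0.5184 + 0.35·0.4586 + 0.2·0.0230; P(line X) ≈ 0.6532, P(line Y) ≈ 0.3371, P(line Z) ≈ 0.0097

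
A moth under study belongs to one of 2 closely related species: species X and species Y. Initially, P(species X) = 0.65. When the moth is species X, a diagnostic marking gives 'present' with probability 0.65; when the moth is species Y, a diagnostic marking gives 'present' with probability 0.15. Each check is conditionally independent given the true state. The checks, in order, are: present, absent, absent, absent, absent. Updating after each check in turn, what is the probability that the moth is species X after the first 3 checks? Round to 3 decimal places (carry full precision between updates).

Each posterior becomes the prior for the next update.
After 'present': P(species X) = 0.65·0.6500 / (0.65·0.6500 + 0.15·0.3500) ≈ 0.8895
After 'absent': P(species X) = 0.35·0.8895 / (0.35·0.8895 + 0.85·0.1105) ≈ 0.7682
After 'absent': P(species X) = 0.35·0.7682 / (0.35·0.7682 + 0.85·0.2318) ≈ 0.5771

0.577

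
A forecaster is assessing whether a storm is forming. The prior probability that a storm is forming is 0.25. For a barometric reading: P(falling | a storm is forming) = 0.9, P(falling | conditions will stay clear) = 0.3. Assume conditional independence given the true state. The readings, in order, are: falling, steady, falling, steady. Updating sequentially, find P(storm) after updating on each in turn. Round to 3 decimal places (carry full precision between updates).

After 'falling': P(storm) = 0.9·0.2500 / (0.9·0.2500 + 0.3·0.7500) ≈ 0.5000
After 'steady': P(storm) = 0.1·0.5000 / (0.1·0.5000 + 0.7·0.5000) ≈ 0.1250
After 'falling': P(storm) = 0.9·0.1250 / (0.9·0.1250 + 0.3·0.8750) ≈ 0.3000
After 'steady': P(storm) = 0.1·0.3000 / (0.1·0.3000 + 0.7·0.7000) ≈ 0.0577

0.058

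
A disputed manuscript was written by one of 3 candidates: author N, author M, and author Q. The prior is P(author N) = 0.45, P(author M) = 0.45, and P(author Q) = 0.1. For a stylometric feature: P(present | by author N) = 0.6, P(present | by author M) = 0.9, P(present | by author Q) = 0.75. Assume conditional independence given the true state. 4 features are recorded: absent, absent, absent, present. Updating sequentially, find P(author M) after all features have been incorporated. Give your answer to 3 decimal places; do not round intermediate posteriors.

After 'absent': normaliser = 0.4·0.4500 + 0.1·0.4500 + 0.25·0.1000; P(author N) ≈ 0.7200, P(author M) ≈ 0.1800, P(author Q) ≈ 0.1000
After 'absent': normaliser = 0.4·0.7200 + 0.1·0.1800 + 0.25·0.1000; P(author N) ≈ 0.8701, P(author M) ≈ 0.0544, P(author Q) ≈ 0.0755
After 'absent': normaliser = 0.4·0.8701 + 0.1·0.0544 + 0.25·0.0755; P(author N) ≈ 0.9347, P(author M) ≈ 0.0146, P(author Q) ≈ 0.0507
After 'present': normaliser = 0.6·0.9347 + 0.9·0.0146 + 0.75·0.0507; P(author N) ≈ 0.9164, P(author M) ≈ 0.0215, P(author Q) ≈ 0.0621

0.021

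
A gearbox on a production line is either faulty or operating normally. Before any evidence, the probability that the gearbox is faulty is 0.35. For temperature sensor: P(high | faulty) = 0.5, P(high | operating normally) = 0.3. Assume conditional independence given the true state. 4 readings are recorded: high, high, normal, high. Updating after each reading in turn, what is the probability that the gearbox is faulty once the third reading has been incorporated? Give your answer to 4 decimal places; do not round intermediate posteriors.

0.5165

After 'high': P(faulty) = 0.5·0.3500 / (0.5·0.3500 + 0.3·0.6500) ≈ 0.4730
After 'high': P(faulty) = 0.5·0.4730 / (0.5·0.4730 + 0.3·0.5270) ≈ 0.5993
After 'normal': P(faulty) = 0.5·0.5993 / (0.5·0.5993 + 0.7·0.4007) ≈ 0.5165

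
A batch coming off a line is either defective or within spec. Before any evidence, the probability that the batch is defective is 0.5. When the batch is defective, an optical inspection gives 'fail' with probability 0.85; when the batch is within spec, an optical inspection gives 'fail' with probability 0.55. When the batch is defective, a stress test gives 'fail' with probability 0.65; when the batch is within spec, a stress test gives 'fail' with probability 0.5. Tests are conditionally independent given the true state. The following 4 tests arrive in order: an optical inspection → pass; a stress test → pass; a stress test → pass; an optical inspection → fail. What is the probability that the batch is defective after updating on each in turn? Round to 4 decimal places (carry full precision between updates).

After an optical inspection='pass': P(defective) = 0.15·0.5000 / (0.15·0.5000 + 0.45·0.5000) ≈ 0.2500
After a stress test='pass': P(defective) = 0.35·0.2500 / (0.35·0.2500 + 0.5·0.7500) ≈ 0.1892
After a stress test='pass': P(defective) = 0.35·0.1892 / (0.35·0.1892 + 0.5·0.8108) ≈ 0.1404
After an optical inspection='fail': P(defective) = 0.85·0.1404 / (0.85·0.1404 + 0.55·0.8596) ≈ 0.2015

0.2015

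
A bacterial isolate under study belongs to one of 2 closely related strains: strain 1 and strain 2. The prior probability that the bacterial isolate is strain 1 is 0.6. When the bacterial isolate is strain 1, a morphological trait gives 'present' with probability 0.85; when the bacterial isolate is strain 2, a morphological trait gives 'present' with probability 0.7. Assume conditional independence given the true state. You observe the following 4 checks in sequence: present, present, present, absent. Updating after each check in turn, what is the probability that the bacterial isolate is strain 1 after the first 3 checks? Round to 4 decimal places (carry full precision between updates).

0.7287

Each posterior becomes the prior for the next update.
After 'present': P(strain 1) = 0.85·0.6000 / (0.85·0.6000 + 0.7·0.4000) ≈ 0.6456
After 'present': P(strain 1) = 0.85·0.6456 / (0.85·0.6456 + 0.7·0.3544) ≈ 0.6886
After 'present': P(strain 1) = 0.85·0.6886 / (0.85·0.6886 + 0.7·0.3114) ≈ 0.7287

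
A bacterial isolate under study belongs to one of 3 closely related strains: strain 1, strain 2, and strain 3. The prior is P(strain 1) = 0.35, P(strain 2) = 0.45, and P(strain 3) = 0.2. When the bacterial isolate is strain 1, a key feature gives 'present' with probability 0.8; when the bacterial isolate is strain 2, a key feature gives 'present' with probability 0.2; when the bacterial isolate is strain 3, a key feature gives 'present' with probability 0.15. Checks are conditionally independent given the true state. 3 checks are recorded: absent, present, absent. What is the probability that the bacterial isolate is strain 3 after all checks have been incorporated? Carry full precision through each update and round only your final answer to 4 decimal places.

After 'absent': normaliser = 0.2·0.3500 + 0.8·0.4500 + 0.85·0.2000; P(strain 1) ≈ 0.1167, P(strain 2) ≈ 0.6000, P(strain 3) ≈ 0.2833
After 'present': normaliser = 0.8·0.1167 + 0.2·0.6000 + 0.15·0.2833; P(strain 1) ≈ 0.3648, P(strain 2) ≈ 0.4691, P(strain 3) ≈ 0.1661
After 'absent': normaliser = 0.2·0.3648 + 0.8·0.4691 + 0.85·0.1661; P(strain 1) ≈ 0.1238, P(strain 2) ≈ 0.6366, P(strain 3) ≈ 0.2396

0.2396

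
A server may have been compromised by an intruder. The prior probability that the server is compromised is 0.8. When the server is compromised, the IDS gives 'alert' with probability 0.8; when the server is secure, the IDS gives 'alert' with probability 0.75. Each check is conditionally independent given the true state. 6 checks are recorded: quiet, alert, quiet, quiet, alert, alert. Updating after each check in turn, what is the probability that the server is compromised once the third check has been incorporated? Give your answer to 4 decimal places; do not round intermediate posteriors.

Apply Bayes' rule sequentially, carrying P(compromised) forward.
After 'quiet': P(compromised) = 0.2·0.8000 / (0.2·0.8000 + 0.25·0.2000) ≈ 0.7619
After 'alert': P(compromised) = 0.8·0.7619 / (0.8·0.7619 + 0.75·0.2381) ≈ 0.7734
After 'quiet': P(compromised) = 0.2·0.7734 / (0.2·0.7734 + 0.25·0.2266) ≈ 0.7320

0.7320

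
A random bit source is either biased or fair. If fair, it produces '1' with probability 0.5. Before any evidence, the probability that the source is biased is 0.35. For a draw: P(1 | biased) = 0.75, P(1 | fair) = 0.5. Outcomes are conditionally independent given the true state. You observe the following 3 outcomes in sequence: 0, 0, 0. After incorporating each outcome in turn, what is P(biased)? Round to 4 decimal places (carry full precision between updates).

After '0': P(biased) = 0.25·0.3500 / (0.25·0.3500 + 0.5·0.6500) ≈ 0.2121
After '0': P(biased) = 0.25·0.2121 / (0.25·0.2121 + 0.5·0.7879) ≈ 0.1186
After '0': P(biased) = 0.25·0.1186 / (0.25·0.1186 + 0.5·0.8814) ≈ 0.0631

0.0631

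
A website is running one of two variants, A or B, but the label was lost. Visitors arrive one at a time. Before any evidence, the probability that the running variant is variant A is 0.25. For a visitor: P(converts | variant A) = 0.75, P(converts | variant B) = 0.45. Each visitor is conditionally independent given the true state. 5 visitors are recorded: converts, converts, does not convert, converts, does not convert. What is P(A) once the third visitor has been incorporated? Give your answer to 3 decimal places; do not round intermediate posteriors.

0.296

After 'converts': P(A) = 0.75·0.2500 / (0.75·0.2500 + 0.45·0.7500) ≈ 0.3571
After 'converts': P(A) = 0.75·0.3571 / (0.75·0.3571 + 0.45·0.6429) ≈ 0.4808
After 'does not convert': P(A) = 0.25·0.4808 / (0.25·0.4808 + 0.55·0.5192) ≈ 0.2962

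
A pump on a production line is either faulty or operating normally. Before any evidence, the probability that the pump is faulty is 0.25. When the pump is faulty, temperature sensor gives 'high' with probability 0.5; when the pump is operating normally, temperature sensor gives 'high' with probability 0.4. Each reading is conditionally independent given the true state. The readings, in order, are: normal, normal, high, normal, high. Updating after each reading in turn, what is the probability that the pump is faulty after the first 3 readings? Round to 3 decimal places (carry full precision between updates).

Each posterior becomes the prior for the next update.
After 'normal': P(faulty) = 0.5·0.2500 / (0.5·0.2500 + 0.6·0.7500) ≈ 0.2174
After 'normal': P(faulty) = 0.5·0.2174 / (0.5·0.2174 + 0.6·0.7826) ≈ 0.1880
After 'high': P(faulty) = 0.5·0.1880 / (0.5·0.1880 + 0.4·0.8120) ≈ 0.2244

0.224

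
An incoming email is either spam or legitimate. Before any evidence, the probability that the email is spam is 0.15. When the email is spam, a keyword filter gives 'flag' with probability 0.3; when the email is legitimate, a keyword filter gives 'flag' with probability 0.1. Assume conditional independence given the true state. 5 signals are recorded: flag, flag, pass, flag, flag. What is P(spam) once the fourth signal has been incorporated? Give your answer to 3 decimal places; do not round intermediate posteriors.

0.788

After 'flag': P(spam) = 0.3·0.1500 / (0.3·0.1500 + 0.1·0.8500) ≈ 0.3462
After 'flag': P(spam) = 0.3·0.3462 / (0.3·0.3462 + 0.1·0.6538) ≈ 0.6136
After 'pass': P(spam) = 0.7·0.6136 / (0.7·0.6136 + 0.9·0.3864) ≈ 0.5526
After 'flag': P(spam) = 0.3·0.5526 / (0.3·0.5526 + 0.1·0.4474) ≈ 0.7875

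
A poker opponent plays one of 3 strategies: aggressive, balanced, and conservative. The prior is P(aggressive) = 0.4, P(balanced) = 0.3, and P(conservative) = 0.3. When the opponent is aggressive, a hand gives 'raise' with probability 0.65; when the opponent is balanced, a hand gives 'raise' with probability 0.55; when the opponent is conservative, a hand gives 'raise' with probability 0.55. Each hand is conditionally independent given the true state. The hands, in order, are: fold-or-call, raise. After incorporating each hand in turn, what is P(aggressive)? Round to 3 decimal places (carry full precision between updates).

0.380

Apply Bayes' rule sequentially, carrying P(aggressive) forward.
After 'fold-or-call': normaliser = 0.35·0.4000 + 0.45·0.3000 + 0.45·0.3000; P(aggressive) ≈ 0.3415, P(balanced) ≈ 0.3293, P(conservative) ≈ 0.3293
After 'raise': normaliser = 0.65·0.3415 + 0.55·0.3293 + 0.55·0.3293; P(aggressive) ≈ 0.3800, P(balanced) ≈ 0.3100, P(conservative) ≈ 0.3100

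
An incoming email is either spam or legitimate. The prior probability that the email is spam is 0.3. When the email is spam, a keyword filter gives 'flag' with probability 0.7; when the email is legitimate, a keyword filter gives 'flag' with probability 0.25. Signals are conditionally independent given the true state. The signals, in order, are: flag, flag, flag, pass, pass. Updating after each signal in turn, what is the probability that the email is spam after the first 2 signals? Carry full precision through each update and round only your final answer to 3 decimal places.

Each posterior becomes the prior for the next update.
After 'flag': P(spam) = 0.7·0.3000 / (0.7·0.3000 + 0.25·0.7000) ≈ 0.5455
After 'flag': P(spam) = 0.7·0.5455 / (0.7·0.5455 + 0.25·0.4545) ≈ 0.7706

0.771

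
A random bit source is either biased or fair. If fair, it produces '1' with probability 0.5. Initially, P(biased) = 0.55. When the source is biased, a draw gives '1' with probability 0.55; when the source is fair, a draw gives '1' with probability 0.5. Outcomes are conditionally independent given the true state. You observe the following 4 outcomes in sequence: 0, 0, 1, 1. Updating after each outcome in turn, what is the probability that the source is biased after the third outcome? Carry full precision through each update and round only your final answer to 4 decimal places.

0.5213

After '0': P(biased) = 0.45·0.5500 / (0.45·0.5500 + 0.5·0.4500) ≈ 0.5238
After '0': P(biased) = 0.45·0.5238 / (0.45·0.5238 + 0.5·0.4762) ≈ 0.4975
After '1': P(biased) = 0.55·0.4975 / (0.55·0.4975 + 0.5·0.5025) ≈ 0.5213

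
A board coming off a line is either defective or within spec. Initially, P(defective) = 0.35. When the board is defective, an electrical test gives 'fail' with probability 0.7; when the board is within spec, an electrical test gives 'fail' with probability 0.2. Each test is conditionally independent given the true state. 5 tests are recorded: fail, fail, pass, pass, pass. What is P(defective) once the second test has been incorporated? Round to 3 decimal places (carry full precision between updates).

Each posterior becomes the prior for the next update.
After 'fail': P(defective) = 0.7·0.3500 / (0.7·0.3500 + 0.2·0.6500) ≈ 0.6533
After 'fail': P(defective) = 0.7·0.6533 / (0.7·0.6533 + 0.2·0.3467) ≈ 0.8684

0.868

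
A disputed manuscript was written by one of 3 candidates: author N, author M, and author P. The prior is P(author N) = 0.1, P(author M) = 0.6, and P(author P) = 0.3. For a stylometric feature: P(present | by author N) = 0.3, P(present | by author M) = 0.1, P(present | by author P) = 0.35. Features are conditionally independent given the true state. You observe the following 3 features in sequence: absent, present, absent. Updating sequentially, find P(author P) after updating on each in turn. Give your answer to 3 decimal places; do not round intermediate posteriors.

Apply Bayes' rule sequentially, carrying P(author P) forward.
After 'absent': normaliser = 0.7·0.1000 + 0.9·0.6000 + 0.65·0.3000; P(author N) ≈ 0.0870, P(author M) ≈ 0.6708, P(author P) ≈ 0.2422
After 'present': normaliser = 0.3·0.0870 + 0.1·0.6708 + 0.35·0.2422; P(author N) ≈ 0.1466, P(author M) ≈ 0.3770, P(author P) ≈ 0.4764
After 'absent': normaliser = 0.7·0.1466 + 0.9·0.3770 + 0.65·0.4764; P(author N) ≈ 0.1365, P(author M) ≈ 0.4514, P(author P) ≈ 0.4121

0.412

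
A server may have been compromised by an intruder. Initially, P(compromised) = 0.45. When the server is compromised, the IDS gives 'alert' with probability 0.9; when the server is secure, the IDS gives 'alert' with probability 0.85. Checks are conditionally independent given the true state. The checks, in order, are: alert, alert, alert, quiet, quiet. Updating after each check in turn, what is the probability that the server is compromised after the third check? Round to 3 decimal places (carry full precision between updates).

After 'alert': P(compromised) = 0.9·0.4500 / (0.9·0.4500 + 0.85·0.5500) ≈ 0.4642
After 'alert': P(compromised) = 0.9·0.4642 / (0.9·0.4642 + 0.85·0.5358) ≈ 0.4784
After 'alert': P(compromised) = 0.9·0.4784 / (0.9·0.4784 + 0.85·0.5216) ≈ 0.4927

0.493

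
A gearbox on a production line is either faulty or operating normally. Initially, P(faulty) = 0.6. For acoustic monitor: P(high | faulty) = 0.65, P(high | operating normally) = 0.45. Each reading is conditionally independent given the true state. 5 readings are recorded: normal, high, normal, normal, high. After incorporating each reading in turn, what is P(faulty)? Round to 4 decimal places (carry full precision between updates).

After 'normal': P(faulty) = 0.35·0.6000 / (0.35·0.6000 + 0.55·0.4000) ≈ 0.4884
After 'high': P(faulty) = 0.65·0.4884 / (0.65·0.4884 + 0.45·0.5116) ≈ 0.5796
After 'normal': P(faulty) = 0.35·0.5796 / (0.35·0.5796 + 0.55·0.4204) ≈ 0.4674
After 'normal': P(faulty) = 0.35·0.4674 / (0.35·0.4674 + 0.55·0.5326) ≈ 0.3583
After 'high': P(faulty) = 0.65·0.3583 / (0.65·0.3583 + 0.45·0.6417) ≈ 0.4464

0.4464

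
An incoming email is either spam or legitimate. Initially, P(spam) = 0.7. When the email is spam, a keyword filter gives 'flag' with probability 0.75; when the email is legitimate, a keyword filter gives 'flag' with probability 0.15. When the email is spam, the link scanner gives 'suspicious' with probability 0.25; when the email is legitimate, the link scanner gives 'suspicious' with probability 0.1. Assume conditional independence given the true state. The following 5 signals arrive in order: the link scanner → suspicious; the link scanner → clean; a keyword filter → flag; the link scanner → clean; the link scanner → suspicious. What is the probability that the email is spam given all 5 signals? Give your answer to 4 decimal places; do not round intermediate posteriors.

After the link scanner='suspicious': P(spam) = 0.25·0.7000 / (0.25·0.7000 + 0.1·0.3000) ≈ 0.8537
After the link scanner='clean': P(spam) = 0.75·0.8537 / (0.75·0.8537 + 0.9·0.1463) ≈ 0.8294
After a keyword filter='flag': P(spam) = 0.75·0.8294 / (0.75·0.8294 + 0.15·0.1706) ≈ 0.9605
After the link scanner='clean': P(spam) = 0.75·0.9605 / (0.75·0.9605 + 0.9·0.0395) ≈ 0.9530
After the link scanner='suspicious': P(spam) = 0.25·0.9530 / (0.25·0.9530 + 0.1·0.0470) ≈ 0.9806

0.9806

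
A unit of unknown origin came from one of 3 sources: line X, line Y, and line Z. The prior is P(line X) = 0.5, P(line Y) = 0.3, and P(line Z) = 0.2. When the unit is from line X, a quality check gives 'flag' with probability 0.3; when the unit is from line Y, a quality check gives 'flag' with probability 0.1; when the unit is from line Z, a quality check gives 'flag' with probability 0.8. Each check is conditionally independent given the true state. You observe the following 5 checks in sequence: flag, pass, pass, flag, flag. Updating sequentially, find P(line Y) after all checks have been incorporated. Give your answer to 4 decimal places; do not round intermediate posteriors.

After 'flag': normaliser = 0.3·0.5000 + 0.1·0.3000 + 0.8·0.2000; P(line X) ≈ 0.4412, P(line Y) ≈ 0.0882, P(line Z) ≈ 0.4706
After 'pass': normaliser = 0.7·0.4412 + 0.9·0.0882 + 0.2·0.4706; P(line X) ≈ 0.6402, P(line Y) ≈ 0.1646, P(line Z) ≈ 0.1951
After 'pass': normaliser = 0.7·0.6402 + 0.9·0.1646 + 0.2·0.1951; P(line X) ≈ 0.7054, P(line Y) ≈ 0.2332, P(line Z) ≈ 0.0614
After 'flag': normaliser = 0.3·0.7054 + 0.1·0.2332 + 0.8·0.0614; P(line X) ≈ 0.7449, P(line Y) ≈ 0.0821, P(line Z) ≈ 0.1730
After 'flag': normaliser = 0.3·0.7449 + 0.1·0.0821 + 0.8·0.1730; P(line X) ≈ 0.6039, P(line Y) ≈ 0.0222, P(line Z) ≈ 0.3739

0.0222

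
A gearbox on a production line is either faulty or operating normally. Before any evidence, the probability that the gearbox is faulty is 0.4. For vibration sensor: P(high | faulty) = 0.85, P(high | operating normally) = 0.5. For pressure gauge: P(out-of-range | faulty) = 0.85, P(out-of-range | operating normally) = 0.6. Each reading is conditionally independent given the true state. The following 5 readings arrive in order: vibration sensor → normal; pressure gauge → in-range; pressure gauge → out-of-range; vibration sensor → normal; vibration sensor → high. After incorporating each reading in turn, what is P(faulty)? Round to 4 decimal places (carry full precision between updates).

0.0514

After vibration sensor='normal': P(faulty) = 0.15·0.4000 / (0.15·0.4000 + 0.5·0.6000) ≈ 0.1667
After pressure gauge='in-range': P(faulty) = 0.15·0.1667 / (0.15·0.1667 + 0.4·0.8333) ≈ 0.0698
After pressure gauge='out-of-range': P(faulty) = 0.85·0.0698 / (0.85·0.0698 + 0.6·0.9302) ≈ 0.0960
After vibration sensor='normal': P(faulty) = 0.15·0.0960 / (0.15·0.0960 + 0.5·0.9040) ≈ 0.0309
After vibration sensor='high': P(faulty) = 0.85·0.0309 / (0.85·0.0309 + 0.5·0.9691) ≈ 0.0514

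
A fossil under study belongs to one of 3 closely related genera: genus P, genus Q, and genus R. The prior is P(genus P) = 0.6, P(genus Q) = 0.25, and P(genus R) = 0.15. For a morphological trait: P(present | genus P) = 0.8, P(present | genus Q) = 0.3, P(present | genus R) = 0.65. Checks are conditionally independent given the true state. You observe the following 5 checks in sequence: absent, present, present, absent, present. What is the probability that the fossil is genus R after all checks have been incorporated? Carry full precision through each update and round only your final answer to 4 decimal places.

Each posterior becomes the prior for the next update.
After 'absent': normaliser = 0.2·0.6000 + 0.7·0.2500 + 0.35·0.1500; P(genus P) ≈ 0.3453, P(genus Q) ≈ 0.5036, P(genus R) ≈ 0.1511
After 'present': normaliser = 0.8·0.3453 + 0.3·0.5036 + 0.65·0.1511; P(genus P) ≈ 0.5257, P(genus Q) ≈ 0.2875, P(genus R) ≈ 0.1869
After 'present': normaliser = 0.8·0.5257 + 0.3·0.2875 + 0.65·0.1869; P(genus P) ≈ 0.6694, P(genus Q) ≈ 0.1373, P(genus R) ≈ 0.1933
After 'absent': normaliser = 0.2·0.6694 + 0.7·0.1373 + 0.35·0.1933; P(genus P) ≈ 0.4498, P(genus Q) ≈ 0.3229, P(genus R) ≈ 0.2273
After 'present': normaliser = 0.8·0.4498 + 0.3·0.3229 + 0.65·0.2273; P(genus P) ≈ 0.5953, P(genus Q) ≈ 0.1602, P(genus R) ≈ 0.2445

0.2445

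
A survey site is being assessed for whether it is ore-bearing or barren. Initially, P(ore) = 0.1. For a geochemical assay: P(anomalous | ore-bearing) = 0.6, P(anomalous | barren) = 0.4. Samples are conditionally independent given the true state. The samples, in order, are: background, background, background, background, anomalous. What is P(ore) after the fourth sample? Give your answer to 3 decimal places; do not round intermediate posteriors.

After 'background': P(ore) = 0.4·0.1000 / (0.4·0.1000 + 0.6·0.9000) ≈ 0.0690
After 'background': P(ore) = 0.4·0.0690 / (0.4·0.0690 + 0.6·0.9310) ≈ 0.0471
After 'background': P(ore) = 0.4·0.0471 / (0.4·0.0471 + 0.6·0.9529) ≈ 0.0319
After 'background': P(ore) = 0.4·0.0319 / (0.4·0.0319 + 0.6·0.9681) ≈ 0.0215

0.021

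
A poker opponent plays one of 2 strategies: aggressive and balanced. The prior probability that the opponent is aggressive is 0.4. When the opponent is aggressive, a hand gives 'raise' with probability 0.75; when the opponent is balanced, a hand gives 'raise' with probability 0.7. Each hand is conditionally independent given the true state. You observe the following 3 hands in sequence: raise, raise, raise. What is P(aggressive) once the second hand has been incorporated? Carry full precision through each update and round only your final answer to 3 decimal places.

After 'raise': P(aggressive) = 0.75·0.4000 / (0.75·0.4000 + 0.7·0.6000) ≈ 0.4167
After 'raise': P(aggressive) = 0.75·0.4167 / (0.75·0.4167 + 0.7·0.5833) ≈ 0.4335

0.434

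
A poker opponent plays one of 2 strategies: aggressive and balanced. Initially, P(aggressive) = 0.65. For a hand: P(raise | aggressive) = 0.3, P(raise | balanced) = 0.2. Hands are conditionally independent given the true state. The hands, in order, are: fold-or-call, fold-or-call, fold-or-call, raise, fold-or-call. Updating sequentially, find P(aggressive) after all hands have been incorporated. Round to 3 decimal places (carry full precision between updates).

After 'fold-or-call': P(aggressive) = 0.7·0.6500 / (0.7·0.6500 + 0.8·0.3500) ≈ 0.6190
After 'fold-or-call': P(aggressive) = 0.7·0.6190 / (0.7·0.6190 + 0.8·0.3810) ≈ 0.5871
After 'fold-or-call': P(aggressive) = 0.7·0.5871 / (0.7·0.5871 + 0.8·0.4129) ≈ 0.5544
After 'raise': P(aggressive) = 0.3·0.5544 / (0.3·0.5544 + 0.2·0.4456) ≈ 0.6511
After 'fold-or-call': P(aggressive) = 0.7·0.6511 / (0.7·0.6511 + 0.8·0.3489) ≈ 0.6202

0.620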